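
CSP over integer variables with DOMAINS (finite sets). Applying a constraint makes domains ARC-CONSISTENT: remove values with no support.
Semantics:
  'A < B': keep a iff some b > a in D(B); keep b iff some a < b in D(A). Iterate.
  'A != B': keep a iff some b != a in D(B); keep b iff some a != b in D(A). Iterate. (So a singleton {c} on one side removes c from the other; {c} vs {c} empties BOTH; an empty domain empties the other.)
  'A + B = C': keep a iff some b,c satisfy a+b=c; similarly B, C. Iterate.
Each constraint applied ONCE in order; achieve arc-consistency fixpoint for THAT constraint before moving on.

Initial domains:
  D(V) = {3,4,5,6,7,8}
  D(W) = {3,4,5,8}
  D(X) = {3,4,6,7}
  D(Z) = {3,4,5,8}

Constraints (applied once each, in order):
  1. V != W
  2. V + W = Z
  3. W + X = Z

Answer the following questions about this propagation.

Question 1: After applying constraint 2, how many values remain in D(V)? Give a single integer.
Constraint 1 (V != W) on D(V)={3,4,5,6,7,8} D(W)={3,4,5,8}: no change
Constraint 2 (V + W = Z) on D(V)={3,4,5,6,7,8} D(W)={3,4,5,8} D(Z)={3,4,5,8}: V {3,4,5,6,7,8}->{3,4,5}; W {3,4,5,8}->{3,4,5}; Z {3,4,5,8}->{8}
So after constraint 2: D(V)={3,4,5}, size = 3

Answer: 3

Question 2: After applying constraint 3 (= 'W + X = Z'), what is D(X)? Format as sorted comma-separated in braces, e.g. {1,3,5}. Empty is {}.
Answer: {3,4}

Derivation:
Constraint 1 (V != W) on D(V)={3,4,5,6,7,8} D(W)={3,4,5,8}: no change
Constraint 2 (V + W = Z) on D(V)={3,4,5,6,7,8} D(W)={3,4,5,8} D(Z)={3,4,5,8}: V {3,4,5,6,7,8}->{3,4,5}; W {3,4,5,8}->{3,4,5}; Z {3,4,5,8}->{8}
Constraint 3 (W + X = Z) on D(W)={3,4,5} D(X)={3,4,6,7} D(Z)={8}: W {3,4,5}->{4,5}; X {3,4,6,7}->{3,4}
So after constraint 3: D(X) = {3,4}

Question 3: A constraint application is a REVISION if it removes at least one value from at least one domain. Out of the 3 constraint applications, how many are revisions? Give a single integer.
Constraint 1 (V != W) on D(V)={3,4,5,6,7,8} D(W)={3,4,5,8}: no change => not a revision
Constraint 2 (V + W = Z) on D(V)={3,4,5,6,7,8} D(W)={3,4,5,8} D(Z)={3,4,5,8}: V {3,4,5,6,7,8}->{3,4,5}; W {3,4,5,8}->{3,4,5}; Z {3,4,5,8}->{8} => REVISION
Constraint 3 (W + X = Z) on D(W)={3,4,5} D(X)={3,4,6,7} D(Z)={8}: W {3,4,5}->{4,5}; X {3,4,6,7}->{3,4} => REVISION
Total revisions = 2

Answer: 2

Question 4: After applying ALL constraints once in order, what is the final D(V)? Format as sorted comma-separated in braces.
Constraint 1 (V != W) on D(V)={3,4,5,6,7,8} D(W)={3,4,5,8}: no change
Constraint 2 (V + W = Z) on D(V)={3,4,5,6,7,8} D(W)={3,4,5,8} D(Z)={3,4,5,8}: V {3,4,5,6,7,8}->{3,4,5}; W {3,4,5,8}->{3,4,5}; Z {3,4,5,8}->{8}
Constraint 3 (W + X = Z) on D(W)={3,4,5} D(X)={3,4,6,7} D(Z)={8}: W {3,4,5}->{4,5}; X {3,4,6,7}->{3,4}
So after all 3 constraints: D(V) = {3,4,5}

Answer: {3,4,5}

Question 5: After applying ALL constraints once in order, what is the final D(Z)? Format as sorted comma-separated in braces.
Answer: {8}

Derivation:
Constraint 1 (V != W) on D(V)={3,4,5,6,7,8} D(W)={3,4,5,8}: no change
Constraint 2 (V + W = Z) on D(V)={3,4,5,6,7,8} D(W)={3,4,5,8} D(Z)={3,4,5,8}: V {3,4,5,6,7,8}->{3,4,5}; W {3,4,5,8}->{3,4,5}; Z {3,4,5,8}->{8}
Constraint 3 (W + X = Z) on D(W)={3,4,5} D(X)={3,4,6,7} D(Z)={8}: W {3,4,5}->{4,5}; X {3,4,6,7}->{3,4}
So after all 3 constraints: D(Z) = {8}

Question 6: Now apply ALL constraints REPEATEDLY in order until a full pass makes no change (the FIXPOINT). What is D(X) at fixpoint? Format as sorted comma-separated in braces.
Answer: {3,4}

Derivation:
pass 0 (initial): D(X)={3,4,6,7}
pass 1: V {3,4,5,6,7,8}->{3,4,5}; W {3,4,5,8}->{4,5}; X {3,4,6,7}->{3,4}; Z {3,4,5,8}->{8}
pass 2: V {3,4,5}->{3,4}
pass 3: no change
Fixpoint after 3 passes: D(X) = {3,4}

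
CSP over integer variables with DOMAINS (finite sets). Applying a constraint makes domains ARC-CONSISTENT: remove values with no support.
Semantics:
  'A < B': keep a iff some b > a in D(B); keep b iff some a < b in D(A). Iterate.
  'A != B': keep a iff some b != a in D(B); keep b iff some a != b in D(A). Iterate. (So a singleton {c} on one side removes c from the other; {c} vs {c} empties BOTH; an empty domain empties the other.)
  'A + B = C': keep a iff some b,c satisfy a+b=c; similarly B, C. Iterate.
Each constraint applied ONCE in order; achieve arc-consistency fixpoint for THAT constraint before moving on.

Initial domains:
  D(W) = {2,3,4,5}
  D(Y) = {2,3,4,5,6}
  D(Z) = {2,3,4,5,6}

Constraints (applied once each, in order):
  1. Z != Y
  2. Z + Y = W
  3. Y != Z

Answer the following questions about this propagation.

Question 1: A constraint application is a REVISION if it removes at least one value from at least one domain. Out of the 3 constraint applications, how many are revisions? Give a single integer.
Answer: 1

Derivation:
Constraint 1 (Z != Y) on D(Z)={2,3,4,5,6} D(Y)={2,3,4,5,6}: no change => not a revision
Constraint 2 (Z + Y = W) on D(Z)={2,3,4,5,6} D(Y)={2,3,4,5,6} D(W)={2,3,4,5}: Z {2,3,4,5,6}->{2,3}; Y {2,3,4,5,6}->{2,3}; W {2,3,4,5}->{4,5} => REVISION
Constraint 3 (Y != Z) on D(Y)={2,3} D(Z)={2,3}: no change => not a revision
Total revisions = 1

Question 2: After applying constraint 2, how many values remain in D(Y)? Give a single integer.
Answer: 2

Derivation:
Constraint 1 (Z != Y) on D(Z)={2,3,4,5,6} D(Y)={2,3,4,5,6}: no change
Constraint 2 (Z + Y = W) on D(Z)={2,3,4,5,6} D(Y)={2,3,4,5,6} D(W)={2,3,4,5}: Z {2,3,4,5,6}->{2,3}; Y {2,3,4,5,6}->{2,3}; W {2,3,4,5}->{4,5}
So after constraint 2: D(Y)={2,3}, size = 2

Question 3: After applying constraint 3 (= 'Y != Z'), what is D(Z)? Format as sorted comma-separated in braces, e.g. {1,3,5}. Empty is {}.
Constraint 1 (Z != Y) on D(Z)={2,3,4,5,6} D(Y)={2,3,4,5,6}: no change
Constraint 2 (Z + Y = W) on D(Z)={2,3,4,5,6} D(Y)={2,3,4,5,6} D(W)={2,3,4,5}: Z {2,3,4,5,6}->{2,3}; Y {2,3,4,5,6}->{2,3}; W {2,3,4,5}->{4,5}
Constraint 3 (Y != Z) on D(Y)={2,3} D(Z)={2,3}: no change
So after constraint 3: D(Z) = {2,3}

Answer: {2,3}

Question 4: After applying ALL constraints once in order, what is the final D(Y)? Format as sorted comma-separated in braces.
Answer: {2,3}

Derivation:
Constraint 1 (Z != Y) on D(Z)={2,3,4,5,6} D(Y)={2,3,4,5,6}: no change
Constraint 2 (Z + Y = W) on D(Z)={2,3,4,5,6} D(Y)={2,3,4,5,6} D(W)={2,3,4,5}: Z {2,3,4,5,6}->{2,3}; Y {2,3,4,5,6}->{2,3}; W {2,3,4,5}->{4,5}
Constraint 3 (Y != Z) on D(Y)={2,3} D(Z)={2,3}: no change
So after all 3 constraints: D(Y) = {2,3}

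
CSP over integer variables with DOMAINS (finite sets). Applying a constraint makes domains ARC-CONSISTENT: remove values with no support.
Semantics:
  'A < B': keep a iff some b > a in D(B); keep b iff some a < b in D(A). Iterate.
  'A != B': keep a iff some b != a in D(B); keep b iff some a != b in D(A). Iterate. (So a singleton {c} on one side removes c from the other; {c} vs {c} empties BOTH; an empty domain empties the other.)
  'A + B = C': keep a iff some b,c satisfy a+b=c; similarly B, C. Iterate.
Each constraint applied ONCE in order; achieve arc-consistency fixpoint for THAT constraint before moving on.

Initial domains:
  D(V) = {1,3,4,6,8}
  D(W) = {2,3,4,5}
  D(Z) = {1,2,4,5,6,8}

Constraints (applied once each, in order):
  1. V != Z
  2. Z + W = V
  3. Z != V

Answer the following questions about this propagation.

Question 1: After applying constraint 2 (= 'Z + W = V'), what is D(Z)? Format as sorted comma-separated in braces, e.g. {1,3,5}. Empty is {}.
Constraint 1 (V != Z) on D(V)={1,3,4,6,8} D(Z)={1,2,4,5,6,8}: no change
Constraint 2 (Z + W = V) on D(Z)={1,2,4,5,6,8} D(W)={2,3,4,5} D(V)={1,3,4,6,8}: Z {1,2,4,5,6,8}->{1,2,4,5,6}; V {1,3,4,6,8}->{3,4,6,8}
So after constraint 2: D(Z) = {1,2,4,5,6}

Answer: {1,2,4,5,6}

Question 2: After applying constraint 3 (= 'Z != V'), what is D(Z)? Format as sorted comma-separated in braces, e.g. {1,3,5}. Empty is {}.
Constraint 1 (V != Z) on D(V)={1,3,4,6,8} D(Z)={1,2,4,5,6,8}: no change
Constraint 2 (Z + W = V) on D(Z)={1,2,4,5,6,8} D(W)={2,3,4,5} D(V)={1,3,4,6,8}: Z {1,2,4,5,6,8}->{1,2,4,5,6}; V {1,3,4,6,8}->{3,4,6,8}
Constraint 3 (Z != V) on D(Z)={1,2,4,5,6} D(V)={3,4,6,8}: no change
So after constraint 3: D(Z) = {1,2,4,5,6}

Answer: {1,2,4,5,6}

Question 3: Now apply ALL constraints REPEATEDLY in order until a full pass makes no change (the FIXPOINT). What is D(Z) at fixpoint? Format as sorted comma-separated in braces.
Answer: {1,2,4,5,6}

Derivation:
pass 0 (initial): D(Z)={1,2,4,5,6,8}
pass 1: V {1,3,4,6,8}->{3,4,6,8}; Z {1,2,4,5,6,8}->{1,2,4,5,6}
pass 2: no change
Fixpoint after 2 passes: D(Z) = {1,2,4,5,6}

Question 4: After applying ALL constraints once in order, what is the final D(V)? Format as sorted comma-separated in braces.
Constraint 1 (V != Z) on D(V)={1,3,4,6,8} D(Z)={1,2,4,5,6,8}: no change
Constraint 2 (Z + W = V) on D(Z)={1,2,4,5,6,8} D(W)={2,3,4,5} D(V)={1,3,4,6,8}: Z {1,2,4,5,6,8}->{1,2,4,5,6}; V {1,3,4,6,8}->{3,4,6,8}
Constraint 3 (Z != V) on D(Z)={1,2,4,5,6} D(V)={3,4,6,8}: no change
So after all 3 constraints: D(V) = {3,4,6,8}

Answer: {3,4,6,8}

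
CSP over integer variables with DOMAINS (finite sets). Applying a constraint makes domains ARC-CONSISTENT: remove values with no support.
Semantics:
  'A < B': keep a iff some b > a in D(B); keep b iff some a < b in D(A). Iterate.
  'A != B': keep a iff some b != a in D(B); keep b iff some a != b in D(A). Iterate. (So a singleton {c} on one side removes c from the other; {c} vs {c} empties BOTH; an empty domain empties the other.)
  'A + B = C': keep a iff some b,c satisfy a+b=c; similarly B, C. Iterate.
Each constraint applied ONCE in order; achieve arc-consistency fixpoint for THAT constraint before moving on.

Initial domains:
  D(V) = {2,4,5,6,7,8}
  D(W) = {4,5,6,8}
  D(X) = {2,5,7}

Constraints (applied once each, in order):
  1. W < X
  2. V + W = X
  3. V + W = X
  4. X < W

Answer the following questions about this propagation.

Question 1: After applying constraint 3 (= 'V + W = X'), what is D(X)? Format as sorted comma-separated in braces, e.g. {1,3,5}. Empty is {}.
Constraint 1 (W < X) on D(W)={4,5,6,8} D(X)={2,5,7}: W {4,5,6,8}->{4,5,6}; X {2,5,7}->{5,7}
Constraint 2 (V + W = X) on D(V)={2,4,5,6,7,8} D(W)={4,5,6} D(X)={5,7}: V {2,4,5,6,7,8}->{2}; W {4,5,6}->{5}; X {5,7}->{7}
Constraint 3 (V + W = X) on D(V)={2} D(W)={5} D(X)={7}: no change
So after constraint 3: D(X) = {7}

Answer: {7}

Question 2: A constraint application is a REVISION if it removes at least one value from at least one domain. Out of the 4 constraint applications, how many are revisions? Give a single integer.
Constraint 1 (W < X) on D(W)={4,5,6,8} D(X)={2,5,7}: W {4,5,6,8}->{4,5,6}; X {2,5,7}->{5,7} => REVISION
Constraint 2 (V + W = X) on D(V)={2,4,5,6,7,8} D(W)={4,5,6} D(X)={5,7}: V {2,4,5,6,7,8}->{2}; W {4,5,6}->{5}; X {5,7}->{7} => REVISION
Constraint 3 (V + W = X) on D(V)={2} D(W)={5} D(X)={7}: no change => not a revision
Constraint 4 (X < W) on D(X)={7} D(W)={5}: X {7}->{}; W {5}->{} => REVISION
Total revisions = 3

Answer: 3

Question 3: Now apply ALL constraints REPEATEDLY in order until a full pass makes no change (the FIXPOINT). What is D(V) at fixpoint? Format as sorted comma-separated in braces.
Answer: {}

Derivation:
pass 0 (initial): D(V)={2,4,5,6,7,8}
pass 1: V {2,4,5,6,7,8}->{2}; W {4,5,6,8}->{}; X {2,5,7}->{}
pass 2: V {2}->{}
pass 3: no change
Fixpoint after 3 passes: D(V) = {}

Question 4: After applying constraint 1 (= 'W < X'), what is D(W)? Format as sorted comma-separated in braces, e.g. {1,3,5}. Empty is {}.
Answer: {4,5,6}

Derivation:
Constraint 1 (W < X) on D(W)={4,5,6,8} D(X)={2,5,7}: W {4,5,6,8}->{4,5,6}; X {2,5,7}->{5,7}
So after constraint 1: D(W) = {4,5,6}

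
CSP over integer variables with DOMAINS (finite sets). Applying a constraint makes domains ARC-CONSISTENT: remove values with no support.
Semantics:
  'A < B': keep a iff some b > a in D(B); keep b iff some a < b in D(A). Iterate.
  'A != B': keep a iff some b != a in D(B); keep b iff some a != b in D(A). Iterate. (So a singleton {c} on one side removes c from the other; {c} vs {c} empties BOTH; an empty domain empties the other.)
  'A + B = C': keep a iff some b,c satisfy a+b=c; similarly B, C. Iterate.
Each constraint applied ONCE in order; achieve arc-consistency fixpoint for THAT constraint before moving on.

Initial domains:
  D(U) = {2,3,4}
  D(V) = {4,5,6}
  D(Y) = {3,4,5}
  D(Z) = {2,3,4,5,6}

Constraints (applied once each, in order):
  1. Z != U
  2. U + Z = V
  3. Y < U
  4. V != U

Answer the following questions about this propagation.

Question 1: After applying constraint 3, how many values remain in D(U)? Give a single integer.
Constraint 1 (Z != U) on D(Z)={2,3,4,5,6} D(U)={2,3,4}: no change
Constraint 2 (U + Z = V) on D(U)={2,3,4} D(Z)={2,3,4,5,6} D(V)={4,5,6}: Z {2,3,4,5,6}->{2,3,4}
Constraint 3 (Y < U) on D(Y)={3,4,5} D(U)={2,3,4}: Y {3,4,5}->{3}; U {2,3,4}->{4}
So after constraint 3: D(U)={4}, size = 1

Answer: 1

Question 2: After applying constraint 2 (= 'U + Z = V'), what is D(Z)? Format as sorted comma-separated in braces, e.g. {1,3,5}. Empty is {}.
Constraint 1 (Z != U) on D(Z)={2,3,4,5,6} D(U)={2,3,4}: no change
Constraint 2 (U + Z = V) on D(U)={2,3,4} D(Z)={2,3,4,5,6} D(V)={4,5,6}: Z {2,3,4,5,6}->{2,3,4}
So after constraint 2: D(Z) = {2,3,4}

Answer: {2,3,4}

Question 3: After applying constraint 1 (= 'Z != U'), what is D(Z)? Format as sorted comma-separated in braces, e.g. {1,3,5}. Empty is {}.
Constraint 1 (Z != U) on D(Z)={2,3,4,5,6} D(U)={2,3,4}: no change
So after constraint 1: D(Z) = {2,3,4,5,6}

Answer: {2,3,4,5,6}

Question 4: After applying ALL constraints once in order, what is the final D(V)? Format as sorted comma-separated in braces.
Answer: {5,6}

Derivation:
Constraint 1 (Z != U) on D(Z)={2,3,4,5,6} D(U)={2,3,4}: no change
Constraint 2 (U + Z = V) on D(U)={2,3,4} D(Z)={2,3,4,5,6} D(V)={4,5,6}: Z {2,3,4,5,6}->{2,3,4}
Constraint 3 (Y < U) on D(Y)={3,4,5} D(U)={2,3,4}: Y {3,4,5}->{3}; U {2,3,4}->{4}
Constraint 4 (V != U) on D(V)={4,5,6} D(U)={4}: V {4,5,6}->{5,6}
So after all 4 constraints: D(V) = {5,6}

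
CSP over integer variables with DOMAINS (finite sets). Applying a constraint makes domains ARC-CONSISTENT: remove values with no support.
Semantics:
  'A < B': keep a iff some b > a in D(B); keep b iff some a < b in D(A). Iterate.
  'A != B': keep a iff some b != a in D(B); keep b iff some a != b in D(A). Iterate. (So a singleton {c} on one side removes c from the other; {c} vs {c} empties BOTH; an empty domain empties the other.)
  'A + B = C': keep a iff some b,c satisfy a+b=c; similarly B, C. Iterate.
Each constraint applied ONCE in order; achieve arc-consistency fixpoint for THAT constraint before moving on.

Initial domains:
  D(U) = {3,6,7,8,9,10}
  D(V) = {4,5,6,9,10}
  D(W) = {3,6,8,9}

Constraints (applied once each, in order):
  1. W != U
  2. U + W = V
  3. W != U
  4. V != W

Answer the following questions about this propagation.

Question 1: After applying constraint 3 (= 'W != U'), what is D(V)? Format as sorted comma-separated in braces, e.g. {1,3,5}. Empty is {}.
Answer: {6,9,10}

Derivation:
Constraint 1 (W != U) on D(W)={3,6,8,9} D(U)={3,6,7,8,9,10}: no change
Constraint 2 (U + W = V) on D(U)={3,6,7,8,9,10} D(W)={3,6,8,9} D(V)={4,5,6,9,10}: U {3,6,7,8,9,10}->{3,6,7}; W {3,6,8,9}->{3,6}; V {4,5,6,9,10}->{6,9,10}
Constraint 3 (W != U) on D(W)={3,6} D(U)={3,6,7}: no change
So after constraint 3: D(V) = {6,9,10}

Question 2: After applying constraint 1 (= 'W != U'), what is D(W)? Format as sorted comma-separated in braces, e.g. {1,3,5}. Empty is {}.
Constraint 1 (W != U) on D(W)={3,6,8,9} D(U)={3,6,7,8,9,10}: no change
So after constraint 1: D(W) = {3,6,8,9}

Answer: {3,6,8,9}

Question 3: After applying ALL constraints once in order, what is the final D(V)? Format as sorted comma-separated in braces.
Answer: {6,9,10}

Derivation:
Constraint 1 (W != U) on D(W)={3,6,8,9} D(U)={3,6,7,8,9,10}: no change
Constraint 2 (U + W = V) on D(U)={3,6,7,8,9,10} D(W)={3,6,8,9} D(V)={4,5,6,9,10}: U {3,6,7,8,9,10}->{3,6,7}; W {3,6,8,9}->{3,6}; V {4,5,6,9,10}->{6,9,10}
Constraint 3 (W != U) on D(W)={3,6} D(U)={3,6,7}: no change
Constraint 4 (V != W) on D(V)={6,9,10} D(W)={3,6}: no change
So after all 4 constraints: D(V) = {6,9,10}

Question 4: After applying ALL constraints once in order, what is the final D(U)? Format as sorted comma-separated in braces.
Answer: {3,6,7}

Derivation:
Constraint 1 (W != U) on D(W)={3,6,8,9} D(U)={3,6,7,8,9,10}: no change
Constraint 2 (U + W = V) on D(U)={3,6,7,8,9,10} D(W)={3,6,8,9} D(V)={4,5,6,9,10}: U {3,6,7,8,9,10}->{3,6,7}; W {3,6,8,9}->{3,6}; V {4,5,6,9,10}->{6,9,10}
Constraint 3 (W != U) on D(W)={3,6} D(U)={3,6,7}: no change
Constraint 4 (V != W) on D(V)={6,9,10} D(W)={3,6}: no change
So after all 4 constraints: D(U) = {3,6,7}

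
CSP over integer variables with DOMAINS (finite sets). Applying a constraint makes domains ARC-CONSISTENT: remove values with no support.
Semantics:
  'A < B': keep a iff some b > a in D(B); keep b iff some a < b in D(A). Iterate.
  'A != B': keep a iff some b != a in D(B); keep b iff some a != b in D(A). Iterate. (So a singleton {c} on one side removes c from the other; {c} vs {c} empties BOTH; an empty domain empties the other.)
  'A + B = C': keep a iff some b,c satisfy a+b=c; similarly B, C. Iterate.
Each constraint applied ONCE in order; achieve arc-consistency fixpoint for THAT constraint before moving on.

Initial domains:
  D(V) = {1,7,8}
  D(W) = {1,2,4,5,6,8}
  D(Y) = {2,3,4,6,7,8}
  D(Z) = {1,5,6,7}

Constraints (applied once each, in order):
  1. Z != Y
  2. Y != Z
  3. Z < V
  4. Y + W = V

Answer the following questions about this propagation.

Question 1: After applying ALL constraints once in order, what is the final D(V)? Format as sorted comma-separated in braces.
Answer: {7,8}

Derivation:
Constraint 1 (Z != Y) on D(Z)={1,5,6,7} D(Y)={2,3,4,6,7,8}: no change
Constraint 2 (Y != Z) on D(Y)={2,3,4,6,7,8} D(Z)={1,5,6,7}: no change
Constraint 3 (Z < V) on D(Z)={1,5,6,7} D(V)={1,7,8}: V {1,7,8}->{7,8}
Constraint 4 (Y + W = V) on D(Y)={2,3,4,6,7,8} D(W)={1,2,4,5,6,8} D(V)={7,8}: Y {2,3,4,6,7,8}->{2,3,4,6,7}; W {1,2,4,5,6,8}->{1,2,4,5,6}
So after all 4 constraints: D(V) = {7,8}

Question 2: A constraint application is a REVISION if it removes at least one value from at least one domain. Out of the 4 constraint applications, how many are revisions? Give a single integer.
Answer: 2

Derivation:
Constraint 1 (Z != Y) on D(Z)={1,5,6,7} D(Y)={2,3,4,6,7,8}: no change => not a revision
Constraint 2 (Y != Z) on D(Y)={2,3,4,6,7,8} D(Z)={1,5,6,7}: no change => not a revision
Constraint 3 (Z < V) on D(Z)={1,5,6,7} D(V)={1,7,8}: V {1,7,8}->{7,8} => REVISION
Constraint 4 (Y + W = V) on D(Y)={2,3,4,6,7,8} D(W)={1,2,4,5,6,8} D(V)={7,8}: Y {2,3,4,6,7,8}->{2,3,4,6,7}; W {1,2,4,5,6,8}->{1,2,4,5,6} => REVISION
Total revisions = 2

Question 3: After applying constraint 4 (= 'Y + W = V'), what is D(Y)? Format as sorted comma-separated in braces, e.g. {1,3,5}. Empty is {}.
Answer: {2,3,4,6,7}

Derivation:
Constraint 1 (Z != Y) on D(Z)={1,5,6,7} D(Y)={2,3,4,6,7,8}: no change
Constraint 2 (Y != Z) on D(Y)={2,3,4,6,7,8} D(Z)={1,5,6,7}: no change
Constraint 3 (Z < V) on D(Z)={1,5,6,7} D(V)={1,7,8}: V {1,7,8}->{7,8}
Constraint 4 (Y + W = V) on D(Y)={2,3,4,6,7,8} D(W)={1,2,4,5,6,8} D(V)={7,8}: Y {2,3,4,6,7,8}->{2,3,4,6,7}; W {1,2,4,5,6,8}->{1,2,4,5,6}
So after constraint 4: D(Y) = {2,3,4,6,7}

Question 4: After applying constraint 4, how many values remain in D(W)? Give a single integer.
Answer: 5

Derivation:
Constraint 1 (Z != Y) on D(Z)={1,5,6,7} D(Y)={2,3,4,6,7,8}: no change
Constraint 2 (Y != Z) on D(Y)={2,3,4,6,7,8} D(Z)={1,5,6,7}: no change
Constraint 3 (Z < V) on D(Z)={1,5,6,7} D(V)={1,7,8}: V {1,7,8}->{7,8}
Constraint 4 (Y + W = V) on D(Y)={2,3,4,6,7,8} D(W)={1,2,4,5,6,8} D(V)={7,8}: Y {2,3,4,6,7,8}->{2,3,4,6,7}; W {1,2,4,5,6,8}->{1,2,4,5,6}
So after constraint 4: D(W)={1,2,4,5,6}, size = 5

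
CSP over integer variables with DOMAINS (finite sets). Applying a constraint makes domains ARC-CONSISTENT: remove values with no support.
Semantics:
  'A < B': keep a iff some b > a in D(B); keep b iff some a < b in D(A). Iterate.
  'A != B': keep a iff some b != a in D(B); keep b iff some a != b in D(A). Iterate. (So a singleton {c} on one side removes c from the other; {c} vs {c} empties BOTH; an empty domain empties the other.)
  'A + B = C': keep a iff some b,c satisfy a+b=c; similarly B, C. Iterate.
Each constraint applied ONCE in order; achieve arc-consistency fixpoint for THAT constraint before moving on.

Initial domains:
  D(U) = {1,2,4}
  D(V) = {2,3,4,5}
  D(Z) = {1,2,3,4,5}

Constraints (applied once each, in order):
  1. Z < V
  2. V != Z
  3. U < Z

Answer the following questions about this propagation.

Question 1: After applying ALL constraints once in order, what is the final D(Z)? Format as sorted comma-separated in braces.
Answer: {2,3,4}

Derivation:
Constraint 1 (Z < V) on D(Z)={1,2,3,4,5} D(V)={2,3,4,5}: Z {1,2,3,4,5}->{1,2,3,4}
Constraint 2 (V != Z) on D(V)={2,3,4,5} D(Z)={1,2,3,4}: no change
Constraint 3 (U < Z) on D(U)={1,2,4} D(Z)={1,2,3,4}: U {1,2,4}->{1,2}; Z {1,2,3,4}->{2,3,4}
So after all 3 constraints: D(Z) = {2,3,4}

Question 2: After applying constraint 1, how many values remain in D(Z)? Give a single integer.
Answer: 4

Derivation:
Constraint 1 (Z < V) on D(Z)={1,2,3,4,5} D(V)={2,3,4,5}: Z {1,2,3,4,5}->{1,2,3,4}
So after constraint 1: D(Z)={1,2,3,4}, size = 4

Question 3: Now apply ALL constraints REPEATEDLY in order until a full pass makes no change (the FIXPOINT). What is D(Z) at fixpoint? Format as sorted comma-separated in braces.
pass 0 (initial): D(Z)={1,2,3,4,5}
pass 1: U {1,2,4}->{1,2}; Z {1,2,3,4,5}->{2,3,4}
pass 2: V {2,3,4,5}->{3,4,5}
pass 3: no change
Fixpoint after 3 passes: D(Z) = {2,3,4}

Answer: {2,3,4}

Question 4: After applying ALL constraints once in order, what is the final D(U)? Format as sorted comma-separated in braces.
Answer: {1,2}

Derivation:
Constraint 1 (Z < V) on D(Z)={1,2,3,4,5} D(V)={2,3,4,5}: Z {1,2,3,4,5}->{1,2,3,4}
Constraint 2 (V != Z) on D(V)={2,3,4,5} D(Z)={1,2,3,4}: no change
Constraint 3 (U < Z) on D(U)={1,2,4} D(Z)={1,2,3,4}: U {1,2,4}->{1,2}; Z {1,2,3,4}->{2,3,4}
So after all 3 constraints: D(U) = {1,2}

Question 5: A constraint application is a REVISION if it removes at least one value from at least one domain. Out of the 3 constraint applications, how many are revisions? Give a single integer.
Constraint 1 (Z < V) on D(Z)={1,2,3,4,5} D(V)={2,3,4,5}: Z {1,2,3,4,5}->{1,2,3,4} => REVISION
Constraint 2 (V != Z) on D(V)={2,3,4,5} D(Z)={1,2,3,4}: no change => not a revision
Constraint 3 (U < Z) on D(U)={1,2,4} D(Z)={1,2,3,4}: U {1,2,4}->{1,2}; Z {1,2,3,4}->{2,3,4} => REVISION
Total revisions = 2

Answer: 2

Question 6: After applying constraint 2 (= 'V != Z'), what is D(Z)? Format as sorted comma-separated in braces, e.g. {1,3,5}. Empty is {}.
Answer: {1,2,3,4}

Derivation:
Constraint 1 (Z < V) on D(Z)={1,2,3,4,5} D(V)={2,3,4,5}: Z {1,2,3,4,5}->{1,2,3,4}
Constraint 2 (V != Z) on D(V)={2,3,4,5} D(Z)={1,2,3,4}: no change
So after constraint 2: D(Z) = {1,2,3,4}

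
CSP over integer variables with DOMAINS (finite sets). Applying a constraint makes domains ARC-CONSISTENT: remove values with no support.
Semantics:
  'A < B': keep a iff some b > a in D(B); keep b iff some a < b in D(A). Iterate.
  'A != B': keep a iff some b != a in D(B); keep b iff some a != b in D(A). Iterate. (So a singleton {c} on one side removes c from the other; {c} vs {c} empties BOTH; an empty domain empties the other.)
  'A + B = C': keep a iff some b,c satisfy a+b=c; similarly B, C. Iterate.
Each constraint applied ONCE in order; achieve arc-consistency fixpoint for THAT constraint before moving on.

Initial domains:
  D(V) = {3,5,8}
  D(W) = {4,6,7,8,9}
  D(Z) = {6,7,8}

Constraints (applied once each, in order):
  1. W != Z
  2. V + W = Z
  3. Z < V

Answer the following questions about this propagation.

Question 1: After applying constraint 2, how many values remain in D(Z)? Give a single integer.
Answer: 1

Derivation:
Constraint 1 (W != Z) on D(W)={4,6,7,8,9} D(Z)={6,7,8}: no change
Constraint 2 (V + W = Z) on D(V)={3,5,8} D(W)={4,6,7,8,9} D(Z)={6,7,8}: V {3,5,8}->{3}; W {4,6,7,8,9}->{4}; Z {6,7,8}->{7}
So after constraint 2: D(Z)={7}, size = 1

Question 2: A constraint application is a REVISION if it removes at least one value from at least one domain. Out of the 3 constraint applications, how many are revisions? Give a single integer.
Constraint 1 (W != Z) on D(W)={4,6,7,8,9} D(Z)={6,7,8}: no change => not a revision
Constraint 2 (V + W = Z) on D(V)={3,5,8} D(W)={4,6,7,8,9} D(Z)={6,7,8}: V {3,5,8}->{3}; W {4,6,7,8,9}->{4}; Z {6,7,8}->{7} => REVISION
Constraint 3 (Z < V) on D(Z)={7} D(V)={3}: Z {7}->{}; V {3}->{} => REVISION
Total revisions = 2

Answer: 2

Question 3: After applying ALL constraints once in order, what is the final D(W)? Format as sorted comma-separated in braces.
Answer: {4}

Derivation:
Constraint 1 (W != Z) on D(W)={4,6,7,8,9} D(Z)={6,7,8}: no change
Constraint 2 (V + W = Z) on D(V)={3,5,8} D(W)={4,6,7,8,9} D(Z)={6,7,8}: V {3,5,8}->{3}; W {4,6,7,8,9}->{4}; Z {6,7,8}->{7}
Constraint 3 (Z < V) on D(Z)={7} D(V)={3}: Z {7}->{}; V {3}->{}
So after all 3 constraints: D(W) = {4}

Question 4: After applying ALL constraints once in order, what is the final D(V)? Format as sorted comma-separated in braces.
Constraint 1 (W != Z) on D(W)={4,6,7,8,9} D(Z)={6,7,8}: no change
Constraint 2 (V + W = Z) on D(V)={3,5,8} D(W)={4,6,7,8,9} D(Z)={6,7,8}: V {3,5,8}->{3}; W {4,6,7,8,9}->{4}; Z {6,7,8}->{7}
Constraint 3 (Z < V) on D(Z)={7} D(V)={3}: Z {7}->{}; V {3}->{}
So after all 3 constraints: D(V) = {}

Answer: {}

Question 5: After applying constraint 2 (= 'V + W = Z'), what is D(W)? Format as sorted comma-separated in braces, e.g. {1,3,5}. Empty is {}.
Constraint 1 (W != Z) on D(W)={4,6,7,8,9} D(Z)={6,7,8}: no change
Constraint 2 (V + W = Z) on D(V)={3,5,8} D(W)={4,6,7,8,9} D(Z)={6,7,8}: V {3,5,8}->{3}; W {4,6,7,8,9}->{4}; Z {6,7,8}->{7}
So after constraint 2: D(W) = {4}

Answer: {4}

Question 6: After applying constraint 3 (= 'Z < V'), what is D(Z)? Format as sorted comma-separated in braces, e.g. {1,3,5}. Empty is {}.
Answer: {}

Derivation:
Constraint 1 (W != Z) on D(W)={4,6,7,8,9} D(Z)={6,7,8}: no change
Constraint 2 (V + W = Z) on D(V)={3,5,8} D(W)={4,6,7,8,9} D(Z)={6,7,8}: V {3,5,8}->{3}; W {4,6,7,8,9}->{4}; Z {6,7,8}->{7}
Constraint 3 (Z < V) on D(Z)={7} D(V)={3}: Z {7}->{}; V {3}->{}
So after constraint 3: D(Z) = {}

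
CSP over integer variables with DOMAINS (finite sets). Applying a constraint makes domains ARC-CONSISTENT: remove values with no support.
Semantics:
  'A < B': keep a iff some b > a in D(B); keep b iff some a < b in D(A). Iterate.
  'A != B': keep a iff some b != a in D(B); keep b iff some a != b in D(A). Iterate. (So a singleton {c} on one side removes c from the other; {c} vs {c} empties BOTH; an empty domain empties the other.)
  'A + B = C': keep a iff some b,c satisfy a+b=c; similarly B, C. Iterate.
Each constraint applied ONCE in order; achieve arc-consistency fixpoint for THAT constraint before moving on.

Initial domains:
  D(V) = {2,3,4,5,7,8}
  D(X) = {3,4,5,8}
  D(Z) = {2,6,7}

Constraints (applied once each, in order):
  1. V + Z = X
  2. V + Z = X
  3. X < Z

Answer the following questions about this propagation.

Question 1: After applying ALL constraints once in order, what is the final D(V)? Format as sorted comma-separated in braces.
Constraint 1 (V + Z = X) on D(V)={2,3,4,5,7,8} D(Z)={2,6,7} D(X)={3,4,5,8}: V {2,3,4,5,7,8}->{2,3}; Z {2,6,7}->{2,6}; X {3,4,5,8}->{4,5,8}
Constraint 2 (V + Z = X) on D(V)={2,3} D(Z)={2,6} D(X)={4,5,8}: no change
Constraint 3 (X < Z) on D(X)={4,5,8} D(Z)={2,6}: X {4,5,8}->{4,5}; Z {2,6}->{6}
So after all 3 constraints: D(V) = {2,3}

Answer: {2,3}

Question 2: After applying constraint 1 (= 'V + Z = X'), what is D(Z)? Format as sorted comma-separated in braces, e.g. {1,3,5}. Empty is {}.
Constraint 1 (V + Z = X) on D(V)={2,3,4,5,7,8} D(Z)={2,6,7} D(X)={3,4,5,8}: V {2,3,4,5,7,8}->{2,3}; Z {2,6,7}->{2,6}; X {3,4,5,8}->{4,5,8}
So after constraint 1: D(Z) = {2,6}

Answer: {2,6}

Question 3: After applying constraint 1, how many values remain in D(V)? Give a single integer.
Answer: 2

Derivation:
Constraint 1 (V + Z = X) on D(V)={2,3,4,5,7,8} D(Z)={2,6,7} D(X)={3,4,5,8}: V {2,3,4,5,7,8}->{2,3}; Z {2,6,7}->{2,6}; X {3,4,5,8}->{4,5,8}
So after constraint 1: D(V)={2,3}, size = 2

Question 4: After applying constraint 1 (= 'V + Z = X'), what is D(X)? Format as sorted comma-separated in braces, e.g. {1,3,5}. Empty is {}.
Answer: {4,5,8}

Derivation:
Constraint 1 (V + Z = X) on D(V)={2,3,4,5,7,8} D(Z)={2,6,7} D(X)={3,4,5,8}: V {2,3,4,5,7,8}->{2,3}; Z {2,6,7}->{2,6}; X {3,4,5,8}->{4,5,8}
So after constraint 1: D(X) = {4,5,8}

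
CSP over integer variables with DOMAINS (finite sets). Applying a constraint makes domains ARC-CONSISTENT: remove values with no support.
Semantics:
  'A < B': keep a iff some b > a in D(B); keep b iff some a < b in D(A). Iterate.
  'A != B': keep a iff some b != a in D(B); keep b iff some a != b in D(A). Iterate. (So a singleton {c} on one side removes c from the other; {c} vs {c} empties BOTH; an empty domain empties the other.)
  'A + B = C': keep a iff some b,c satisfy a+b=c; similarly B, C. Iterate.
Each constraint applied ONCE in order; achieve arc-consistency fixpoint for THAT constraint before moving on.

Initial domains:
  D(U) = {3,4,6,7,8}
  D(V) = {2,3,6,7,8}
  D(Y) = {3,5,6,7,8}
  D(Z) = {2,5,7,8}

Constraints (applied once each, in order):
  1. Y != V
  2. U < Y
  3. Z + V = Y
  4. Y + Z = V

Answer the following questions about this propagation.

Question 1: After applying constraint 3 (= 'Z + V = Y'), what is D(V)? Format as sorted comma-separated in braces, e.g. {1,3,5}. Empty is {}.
Answer: {2,3,6}

Derivation:
Constraint 1 (Y != V) on D(Y)={3,5,6,7,8} D(V)={2,3,6,7,8}: no change
Constraint 2 (U < Y) on D(U)={3,4,6,7,8} D(Y)={3,5,6,7,8}: U {3,4,6,7,8}->{3,4,6,7}; Y {3,5,6,7,8}->{5,6,7,8}
Constraint 3 (Z + V = Y) on D(Z)={2,5,7,8} D(V)={2,3,6,7,8} D(Y)={5,6,7,8}: Z {2,5,7,8}->{2,5}; V {2,3,6,7,8}->{2,3,6}; Y {5,6,7,8}->{5,7,8}
So after constraint 3: D(V) = {2,3,6}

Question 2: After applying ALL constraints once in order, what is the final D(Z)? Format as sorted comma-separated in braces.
Constraint 1 (Y != V) on D(Y)={3,5,6,7,8} D(V)={2,3,6,7,8}: no change
Constraint 2 (U < Y) on D(U)={3,4,6,7,8} D(Y)={3,5,6,7,8}: U {3,4,6,7,8}->{3,4,6,7}; Y {3,5,6,7,8}->{5,6,7,8}
Constraint 3 (Z + V = Y) on D(Z)={2,5,7,8} D(V)={2,3,6,7,8} D(Y)={5,6,7,8}: Z {2,5,7,8}->{2,5}; V {2,3,6,7,8}->{2,3,6}; Y {5,6,7,8}->{5,7,8}
Constraint 4 (Y + Z = V) on D(Y)={5,7,8} D(Z)={2,5} D(V)={2,3,6}: Y {5,7,8}->{}; Z {2,5}->{}; V {2,3,6}->{}
So after all 4 constraints: D(Z) = {}

Answer: {}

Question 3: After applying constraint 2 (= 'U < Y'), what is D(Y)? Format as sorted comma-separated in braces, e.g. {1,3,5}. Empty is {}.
Answer: {5,6,7,8}

Derivation:
Constraint 1 (Y != V) on D(Y)={3,5,6,7,8} D(V)={2,3,6,7,8}: no change
Constraint 2 (U < Y) on D(U)={3,4,6,7,8} D(Y)={3,5,6,7,8}: U {3,4,6,7,8}->{3,4,6,7}; Y {3,5,6,7,8}->{5,6,7,8}
So after constraint 2: D(Y) = {5,6,7,8}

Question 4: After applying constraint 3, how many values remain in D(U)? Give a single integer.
Answer: 4

Derivation:
Constraint 1 (Y != V) on D(Y)={3,5,6,7,8} D(V)={2,3,6,7,8}: no change
Constraint 2 (U < Y) on D(U)={3,4,6,7,8} D(Y)={3,5,6,7,8}: U {3,4,6,7,8}->{3,4,6,7}; Y {3,5,6,7,8}->{5,6,7,8}
Constraint 3 (Z + V = Y) on D(Z)={2,5,7,8} D(V)={2,3,6,7,8} D(Y)={5,6,7,8}: Z {2,5,7,8}->{2,5}; V {2,3,6,7,8}->{2,3,6}; Y {5,6,7,8}->{5,7,8}
So after constraint 3: D(U)={3,4,6,7}, size = 4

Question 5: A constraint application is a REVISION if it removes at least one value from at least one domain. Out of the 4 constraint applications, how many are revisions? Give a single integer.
Constraint 1 (Y != V) on D(Y)={3,5,6,7,8} D(V)={2,3,6,7,8}: no change => not a revision
Constraint 2 (U < Y) on D(U)={3,4,6,7,8} D(Y)={3,5,6,7,8}: U {3,4,6,7,8}->{3,4,6,7}; Y {3,5,6,7,8}->{5,6,7,8} => REVISION
Constraint 3 (Z + V = Y) on D(Z)={2,5,7,8} D(V)={2,3,6,7,8} D(Y)={5,6,7,8}: Z {2,5,7,8}->{2,5}; V {2,3,6,7,8}->{2,3,6}; Y {5,6,7,8}->{5,7,8} => REVISION
Constraint 4 (Y + Z = V) on D(Y)={5,7,8} D(Z)={2,5} D(V)={2,3,6}: Y {5,7,8}->{}; Z {2,5}->{}; V {2,3,6}->{} => REVISION
Total revisions = 3

Answer: 3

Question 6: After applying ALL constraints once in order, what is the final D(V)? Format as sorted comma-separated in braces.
Constraint 1 (Y != V) on D(Y)={3,5,6,7,8} D(V)={2,3,6,7,8}: no change
Constraint 2 (U < Y) on D(U)={3,4,6,7,8} D(Y)={3,5,6,7,8}: U {3,4,6,7,8}->{3,4,6,7}; Y {3,5,6,7,8}->{5,6,7,8}
Constraint 3 (Z + V = Y) on D(Z)={2,5,7,8} D(V)={2,3,6,7,8} D(Y)={5,6,7,8}: Z {2,5,7,8}->{2,5}; V {2,3,6,7,8}->{2,3,6}; Y {5,6,7,8}->{5,7,8}
Constraint 4 (Y + Z = V) on D(Y)={5,7,8} D(Z)={2,5} D(V)={2,3,6}: Y {5,7,8}->{}; Z {2,5}->{}; V {2,3,6}->{}
So after all 4 constraints: D(V) = {}

Answer: {}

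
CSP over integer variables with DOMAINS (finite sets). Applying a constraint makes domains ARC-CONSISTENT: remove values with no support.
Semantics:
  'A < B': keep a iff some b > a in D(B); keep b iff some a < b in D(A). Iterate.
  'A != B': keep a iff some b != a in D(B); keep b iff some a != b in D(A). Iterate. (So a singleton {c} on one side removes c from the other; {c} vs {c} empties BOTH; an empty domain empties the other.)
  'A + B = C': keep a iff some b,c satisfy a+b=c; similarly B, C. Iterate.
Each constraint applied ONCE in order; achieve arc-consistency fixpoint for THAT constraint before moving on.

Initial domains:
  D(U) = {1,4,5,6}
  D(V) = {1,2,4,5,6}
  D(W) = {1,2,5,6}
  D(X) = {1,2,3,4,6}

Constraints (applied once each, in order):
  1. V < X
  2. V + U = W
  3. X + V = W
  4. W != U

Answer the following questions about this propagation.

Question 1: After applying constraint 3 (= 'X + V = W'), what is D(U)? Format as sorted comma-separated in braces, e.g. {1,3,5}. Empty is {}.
Answer: {1,4,5}

Derivation:
Constraint 1 (V < X) on D(V)={1,2,4,5,6} D(X)={1,2,3,4,6}: V {1,2,4,5,6}->{1,2,4,5}; X {1,2,3,4,6}->{2,3,4,6}
Constraint 2 (V + U = W) on D(V)={1,2,4,5} D(U)={1,4,5,6} D(W)={1,2,5,6}: U {1,4,5,6}->{1,4,5}; W {1,2,5,6}->{2,5,6}
Constraint 3 (X + V = W) on D(X)={2,3,4,6} D(V)={1,2,4,5} D(W)={2,5,6}: X {2,3,4,6}->{2,3,4}; V {1,2,4,5}->{1,2,4}; W {2,5,6}->{5,6}
So after constraint 3: D(U) = {1,4,5}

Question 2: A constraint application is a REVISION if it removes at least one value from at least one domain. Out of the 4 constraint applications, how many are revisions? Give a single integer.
Constraint 1 (V < X) on D(V)={1,2,4,5,6} D(X)={1,2,3,4,6}: V {1,2,4,5,6}->{1,2,4,5}; X {1,2,3,4,6}->{2,3,4,6} => REVISION
Constraint 2 (V + U = W) on D(V)={1,2,4,5} D(U)={1,4,5,6} D(W)={1,2,5,6}: U {1,4,5,6}->{1,4,5}; W {1,2,5,6}->{2,5,6} => REVISION
Constraint 3 (X + V = W) on D(X)={2,3,4,6} D(V)={1,2,4,5} D(W)={2,5,6}: X {2,3,4,6}->{2,3,4}; V {1,2,4,5}->{1,2,4}; W {2,5,6}->{5,6} => REVISION
Constraint 4 (W != U) on D(W)={5,6} D(U)={1,4,5}: no change => not a revision
Total revisions = 3

Answer: 3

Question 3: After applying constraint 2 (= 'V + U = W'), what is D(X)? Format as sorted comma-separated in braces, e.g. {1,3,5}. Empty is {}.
Answer: {2,3,4,6}

Derivation:
Constraint 1 (V < X) on D(V)={1,2,4,5,6} D(X)={1,2,3,4,6}: V {1,2,4,5,6}->{1,2,4,5}; X {1,2,3,4,6}->{2,3,4,6}
Constraint 2 (V + U = W) on D(V)={1,2,4,5} D(U)={1,4,5,6} D(W)={1,2,5,6}: U {1,4,5,6}->{1,4,5}; W {1,2,5,6}->{2,5,6}
So after constraint 2: D(X) = {2,3,4,6}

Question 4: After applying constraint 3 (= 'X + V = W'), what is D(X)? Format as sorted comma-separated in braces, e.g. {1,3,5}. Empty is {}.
Constraint 1 (V < X) on D(V)={1,2,4,5,6} D(X)={1,2,3,4,6}: V {1,2,4,5,6}->{1,2,4,5}; X {1,2,3,4,6}->{2,3,4,6}
Constraint 2 (V + U = W) on D(V)={1,2,4,5} D(U)={1,4,5,6} D(W)={1,2,5,6}: U {1,4,5,6}->{1,4,5}; W {1,2,5,6}->{2,5,6}
Constraint 3 (X + V = W) on D(X)={2,3,4,6} D(V)={1,2,4,5} D(W)={2,5,6}: X {2,3,4,6}->{2,3,4}; V {1,2,4,5}->{1,2,4}; W {2,5,6}->{5,6}
So after constraint 3: D(X) = {2,3,4}

Answer: {2,3,4}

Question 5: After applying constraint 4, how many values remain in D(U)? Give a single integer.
Answer: 3

Derivation:
Constraint 1 (V < X) on D(V)={1,2,4,5,6} D(X)={1,2,3,4,6}: V {1,2,4,5,6}->{1,2,4,5}; X {1,2,3,4,6}->{2,3,4,6}
Constraint 2 (V + U = W) on D(V)={1,2,4,5} D(U)={1,4,5,6} D(W)={1,2,5,6}: U {1,4,5,6}->{1,4,5}; W {1,2,5,6}->{2,5,6}
Constraint 3 (X + V = W) on D(X)={2,3,4,6} D(V)={1,2,4,5} D(W)={2,5,6}: X {2,3,4,6}->{2,3,4}; V {1,2,4,5}->{1,2,4}; W {2,5,6}->{5,6}
Constraint 4 (W != U) on D(W)={5,6} D(U)={1,4,5}: no change
So after constraint 4: D(U)={1,4,5}, size = 3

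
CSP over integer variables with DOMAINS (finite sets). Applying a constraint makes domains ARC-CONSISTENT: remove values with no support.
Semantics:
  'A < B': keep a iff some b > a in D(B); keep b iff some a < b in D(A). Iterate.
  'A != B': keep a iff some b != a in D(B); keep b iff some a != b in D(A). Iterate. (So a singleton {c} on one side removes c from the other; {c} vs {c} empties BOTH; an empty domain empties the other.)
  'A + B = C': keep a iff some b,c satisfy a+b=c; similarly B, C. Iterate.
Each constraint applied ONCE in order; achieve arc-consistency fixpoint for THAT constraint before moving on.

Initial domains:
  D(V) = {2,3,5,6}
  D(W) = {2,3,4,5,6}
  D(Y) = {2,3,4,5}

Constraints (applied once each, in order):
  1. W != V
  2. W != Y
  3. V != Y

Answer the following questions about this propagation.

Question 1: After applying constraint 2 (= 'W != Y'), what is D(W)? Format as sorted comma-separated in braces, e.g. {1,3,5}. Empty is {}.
Constraint 1 (W != V) on D(W)={2,3,4,5,6} D(V)={2,3,5,6}: no change
Constraint 2 (W != Y) on D(W)={2,3,4,5,6} D(Y)={2,3,4,5}: no change
So after constraint 2: D(W) = {2,3,4,5,6}

Answer: {2,3,4,5,6}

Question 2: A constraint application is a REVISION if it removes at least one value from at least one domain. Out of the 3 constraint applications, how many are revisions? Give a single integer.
Answer: 0

Derivation:
Constraint 1 (W != V) on D(W)={2,3,4,5,6} D(V)={2,3,5,6}: no change => not a revision
Constraint 2 (W != Y) on D(W)={2,3,4,5,6} D(Y)={2,3,4,5}: no change => not a revision
Constraint 3 (V != Y) on D(V)={2,3,5,6} D(Y)={2,3,4,5}: no change => not a revision
Total revisions = 0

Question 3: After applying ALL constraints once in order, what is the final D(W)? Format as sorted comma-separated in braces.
Answer: {2,3,4,5,6}

Derivation:
Constraint 1 (W != V) on D(W)={2,3,4,5,6} D(V)={2,3,5,6}: no change
Constraint 2 (W != Y) on D(W)={2,3,4,5,6} D(Y)={2,3,4,5}: no change
Constraint 3 (V != Y) on D(V)={2,3,5,6} D(Y)={2,3,4,5}: no change
So after all 3 constraints: D(W) = {2,3,4,5,6}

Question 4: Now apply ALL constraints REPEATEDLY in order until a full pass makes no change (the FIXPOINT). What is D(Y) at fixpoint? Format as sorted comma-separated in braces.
Answer: {2,3,4,5}

Derivation:
pass 0 (initial): D(Y)={2,3,4,5}
pass 1: no change
Fixpoint after 1 passes: D(Y) = {2,3,4,5}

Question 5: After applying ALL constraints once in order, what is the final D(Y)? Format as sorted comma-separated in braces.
Answer: {2,3,4,5}

Derivation:
Constraint 1 (W != V) on D(W)={2,3,4,5,6} D(V)={2,3,5,6}: no change
Constraint 2 (W != Y) on D(W)={2,3,4,5,6} D(Y)={2,3,4,5}: no change
Constraint 3 (V != Y) on D(V)={2,3,5,6} D(Y)={2,3,4,5}: no change
So after all 3 constraints: D(Y) = {2,3,4,5}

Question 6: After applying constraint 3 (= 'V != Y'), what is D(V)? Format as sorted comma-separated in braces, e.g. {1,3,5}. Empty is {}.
Answer: {2,3,5,6}

Derivation:
Constraint 1 (W != V) on D(W)={2,3,4,5,6} D(V)={2,3,5,6}: no change
Constraint 2 (W != Y) on D(W)={2,3,4,5,6} D(Y)={2,3,4,5}: no change
Constraint 3 (V != Y) on D(V)={2,3,5,6} D(Y)={2,3,4,5}: no change
So after constraint 3: D(V) = {2,3,5,6}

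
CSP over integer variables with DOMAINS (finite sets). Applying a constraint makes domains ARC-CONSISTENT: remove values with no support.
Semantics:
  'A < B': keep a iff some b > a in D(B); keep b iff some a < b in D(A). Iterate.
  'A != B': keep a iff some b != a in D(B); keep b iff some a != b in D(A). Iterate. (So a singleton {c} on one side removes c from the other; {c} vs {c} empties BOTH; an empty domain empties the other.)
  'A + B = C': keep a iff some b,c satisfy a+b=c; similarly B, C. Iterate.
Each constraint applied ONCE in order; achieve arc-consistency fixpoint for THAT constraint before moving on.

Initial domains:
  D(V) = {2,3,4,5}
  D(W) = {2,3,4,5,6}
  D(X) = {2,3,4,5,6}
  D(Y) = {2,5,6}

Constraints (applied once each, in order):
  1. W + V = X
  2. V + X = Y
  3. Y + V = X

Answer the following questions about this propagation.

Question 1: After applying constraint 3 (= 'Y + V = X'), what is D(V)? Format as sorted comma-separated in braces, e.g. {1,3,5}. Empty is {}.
Answer: {}

Derivation:
Constraint 1 (W + V = X) on D(W)={2,3,4,5,6} D(V)={2,3,4,5} D(X)={2,3,4,5,6}: W {2,3,4,5,6}->{2,3,4}; V {2,3,4,5}->{2,3,4}; X {2,3,4,5,6}->{4,5,6}
Constraint 2 (V + X = Y) on D(V)={2,3,4} D(X)={4,5,6} D(Y)={2,5,6}: V {2,3,4}->{2}; X {4,5,6}->{4}; Y {2,5,6}->{6}
Constraint 3 (Y + V = X) on D(Y)={6} D(V)={2} D(X)={4}: Y {6}->{}; V {2}->{}; X {4}->{}
So after constraint 3: D(V) = {}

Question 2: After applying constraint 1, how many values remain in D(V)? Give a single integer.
Answer: 3

Derivation:
Constraint 1 (W + V = X) on D(W)={2,3,4,5,6} D(V)={2,3,4,5} D(X)={2,3,4,5,6}: W {2,3,4,5,6}->{2,3,4}; V {2,3,4,5}->{2,3,4}; X {2,3,4,5,6}->{4,5,6}
So after constraint 1: D(V)={2,3,4}, size = 3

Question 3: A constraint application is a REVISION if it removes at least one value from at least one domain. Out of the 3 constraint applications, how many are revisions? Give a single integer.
Answer: 3

Derivation:
Constraint 1 (W + V = X) on D(W)={2,3,4,5,6} D(V)={2,3,4,5} D(X)={2,3,4,5,6}: W {2,3,4,5,6}->{2,3,4}; V {2,3,4,5}->{2,3,4}; X {2,3,4,5,6}->{4,5,6} => REVISION
Constraint 2 (V + X = Y) on D(V)={2,3,4} D(X)={4,5,6} D(Y)={2,5,6}: V {2,3,4}->{2}; X {4,5,6}->{4}; Y {2,5,6}->{6} => REVISION
Constraint 3 (Y + V = X) on D(Y)={6} D(V)={2} D(X)={4}: Y {6}->{}; V {2}->{}; X {4}->{} => REVISION
Total revisions = 3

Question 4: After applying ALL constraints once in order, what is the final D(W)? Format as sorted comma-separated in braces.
Answer: {2,3,4}

Derivation:
Constraint 1 (W + V = X) on D(W)={2,3,4,5,6} D(V)={2,3,4,5} D(X)={2,3,4,5,6}: W {2,3,4,5,6}->{2,3,4}; V {2,3,4,5}->{2,3,4}; X {2,3,4,5,6}->{4,5,6}
Constraint 2 (V + X = Y) on D(V)={2,3,4} D(X)={4,5,6} D(Y)={2,5,6}: V {2,3,4}->{2}; X {4,5,6}->{4}; Y {2,5,6}->{6}
Constraint 3 (Y + V = X) on D(Y)={6} D(V)={2} D(X)={4}: Y {6}->{}; V {2}->{}; X {4}->{}
So after all 3 constraints: D(W) = {2,3,4}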